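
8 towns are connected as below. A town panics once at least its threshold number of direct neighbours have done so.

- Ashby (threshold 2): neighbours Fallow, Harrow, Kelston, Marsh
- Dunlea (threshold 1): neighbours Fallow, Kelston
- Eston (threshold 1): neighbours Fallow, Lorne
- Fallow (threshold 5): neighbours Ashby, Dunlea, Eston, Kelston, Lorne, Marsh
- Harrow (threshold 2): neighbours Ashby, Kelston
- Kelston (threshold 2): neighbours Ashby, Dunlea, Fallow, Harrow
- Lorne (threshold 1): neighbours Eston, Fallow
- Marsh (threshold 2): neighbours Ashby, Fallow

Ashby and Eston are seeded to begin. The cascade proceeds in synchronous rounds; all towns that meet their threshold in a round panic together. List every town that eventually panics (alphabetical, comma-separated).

Round 1 — Ashby, Eston panic (initial).
Round 2 — checking thresholds:
  Fallow: 2 of 6 neighbours < 5, below threshold.
  Harrow: 1 of 2 neighbours < 2, below threshold.
  Kelston: 1 of 4 neighbours < 2, below threshold.
  Lorne: 1 of 2 neighbours ≥ 1, panics.
  Marsh: 1 of 2 neighbours < 2, below threshold.
Round 3 — no new panics; cascade stops.

Ashby, Eston, Lorne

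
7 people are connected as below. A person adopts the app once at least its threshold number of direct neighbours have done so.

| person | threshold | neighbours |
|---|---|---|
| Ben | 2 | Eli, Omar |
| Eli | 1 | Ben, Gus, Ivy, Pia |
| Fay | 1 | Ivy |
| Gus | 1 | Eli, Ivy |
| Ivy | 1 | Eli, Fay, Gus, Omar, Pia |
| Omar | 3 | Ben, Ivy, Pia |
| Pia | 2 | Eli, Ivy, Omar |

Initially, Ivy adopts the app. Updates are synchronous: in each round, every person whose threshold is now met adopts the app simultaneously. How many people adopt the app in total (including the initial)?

Round 1 — Ivy adopts the app (initial).
Round 2 — checking thresholds:
  Eli: 1 of 4 neighbours ≥ 1, adopts the app.
  Fay: 1 of 1 neighbours ≥ 1, adopts the app.
  Gus: 1 of 2 neighbours ≥ 1, adopts the app.
  Omar: 1 of 3 neighbours < 3, below threshold.
  Pia: 1 of 3 neighbours < 2, below threshold.
Round 3 — checking thresholds:
  Ben: 1 of 2 neighbours < 2, below threshold.
  Omar: 1 of 3 neighbours < 3, below threshold.
  Pia: 2 of 3 neighbours ≥ 2, adopts the app.
Round 4 — no new adoptions; cascade stops.

5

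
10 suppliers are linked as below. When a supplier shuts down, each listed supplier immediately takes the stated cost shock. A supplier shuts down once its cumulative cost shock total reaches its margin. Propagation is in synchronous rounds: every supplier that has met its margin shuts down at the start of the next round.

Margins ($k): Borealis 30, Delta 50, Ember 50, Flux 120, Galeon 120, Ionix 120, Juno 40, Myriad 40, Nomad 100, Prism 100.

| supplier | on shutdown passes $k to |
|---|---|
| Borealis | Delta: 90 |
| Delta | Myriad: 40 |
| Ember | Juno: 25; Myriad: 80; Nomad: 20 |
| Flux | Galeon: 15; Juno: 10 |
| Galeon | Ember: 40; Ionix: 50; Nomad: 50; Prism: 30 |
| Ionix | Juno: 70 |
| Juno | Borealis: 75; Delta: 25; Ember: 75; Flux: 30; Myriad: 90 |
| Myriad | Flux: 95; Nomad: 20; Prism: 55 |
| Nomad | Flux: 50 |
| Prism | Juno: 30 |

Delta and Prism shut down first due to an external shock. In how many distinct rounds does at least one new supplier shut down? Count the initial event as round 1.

Round 1 — Delta, Prism shut down (initial).
  Juno: +30 → 30 < 40
  Myriad: +40 → 40 ≥ 40
Round 2 — Myriad shuts down.
  Flux: +95 → 95 < 120
  Nomad: +20 → 20 < 100
No further shutdowns.

2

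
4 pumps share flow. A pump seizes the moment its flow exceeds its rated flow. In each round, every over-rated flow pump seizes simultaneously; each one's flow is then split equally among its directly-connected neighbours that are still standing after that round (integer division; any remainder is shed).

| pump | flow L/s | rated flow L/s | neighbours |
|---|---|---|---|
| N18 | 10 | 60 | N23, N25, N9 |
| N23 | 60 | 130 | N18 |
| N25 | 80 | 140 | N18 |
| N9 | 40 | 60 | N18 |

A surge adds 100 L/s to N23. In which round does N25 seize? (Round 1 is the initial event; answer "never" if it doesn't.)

3

Round 1 — N23 at 160 > 130. N23 seizes.
  N23 sheds 160 L/s to N18: 160 each.
    N18: 10+160 = 170 > 60
Round 2 — N18 seizes.
  N18 sheds 170 L/s to N25, N9: 85 each.
    N25: 80+85 = 165 > 140
    N9: 40+85 = 125 > 60
Round 3 — N25, N9 seize.
  N25 sheds 165 L/s: no online neighbours, lost.
  N9 sheds 125 L/s: no online neighbours, lost.
No further seizures.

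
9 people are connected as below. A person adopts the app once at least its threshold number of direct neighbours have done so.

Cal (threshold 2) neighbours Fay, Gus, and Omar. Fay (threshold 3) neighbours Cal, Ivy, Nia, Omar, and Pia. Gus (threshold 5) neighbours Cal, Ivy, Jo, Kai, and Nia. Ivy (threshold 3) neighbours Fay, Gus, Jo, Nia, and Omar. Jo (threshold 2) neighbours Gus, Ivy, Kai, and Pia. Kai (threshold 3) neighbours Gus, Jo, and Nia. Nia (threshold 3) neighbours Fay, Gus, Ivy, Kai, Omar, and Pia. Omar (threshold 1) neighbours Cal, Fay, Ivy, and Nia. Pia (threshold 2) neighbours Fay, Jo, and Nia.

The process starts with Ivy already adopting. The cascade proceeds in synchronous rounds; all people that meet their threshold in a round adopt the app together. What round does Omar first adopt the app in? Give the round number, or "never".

2

Round 1 — Ivy adopts the app (initial).
Round 2 — checking thresholds:
  Fay: 1 of 5 neighbours < 3, below threshold.
  Gus: 1 of 5 neighbours < 5, below threshold.
  Jo: 1 of 4 neighbours < 2, below threshold.
  Nia: 1 of 6 neighbours < 3, below threshold.
  Omar: 1 of 4 neighbours ≥ 1, adopts the app.
Round 3 — no new adoptions; cascade stops.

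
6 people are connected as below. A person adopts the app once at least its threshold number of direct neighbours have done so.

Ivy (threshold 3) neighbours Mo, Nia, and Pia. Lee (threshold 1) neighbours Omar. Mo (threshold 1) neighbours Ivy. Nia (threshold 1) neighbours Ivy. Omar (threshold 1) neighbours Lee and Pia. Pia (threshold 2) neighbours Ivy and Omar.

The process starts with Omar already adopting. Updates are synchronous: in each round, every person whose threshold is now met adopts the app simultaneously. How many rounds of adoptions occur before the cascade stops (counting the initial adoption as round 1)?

Round 1 — Omar adopts the app (initial).
Round 2 — checking thresholds:
  Lee: 1 of 1 neighbours ≥ 1, adopts the app.
  Pia: 1 of 2 neighbours < 2, not yet.
Round 3 — no new adoptions; cascade stops.

2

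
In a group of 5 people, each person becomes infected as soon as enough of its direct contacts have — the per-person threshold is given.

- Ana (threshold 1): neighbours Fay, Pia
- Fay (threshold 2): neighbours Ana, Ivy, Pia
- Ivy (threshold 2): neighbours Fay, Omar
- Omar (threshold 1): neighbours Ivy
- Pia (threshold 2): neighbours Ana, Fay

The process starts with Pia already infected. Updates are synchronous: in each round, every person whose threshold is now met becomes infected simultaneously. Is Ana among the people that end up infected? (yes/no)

yes

Round 1 — Pia becomes infected (initial).
Round 2 — checking thresholds:
  Ana: 1 of 2 neighbours ≥ 1, becomes infected.
  Fay: 1 of 3 neighbours < 2, not yet.
Round 3 — checking thresholds:
  Fay: 2 of 3 neighbours ≥ 2, becomes infected.
Round 4 — no new infections; cascade stops.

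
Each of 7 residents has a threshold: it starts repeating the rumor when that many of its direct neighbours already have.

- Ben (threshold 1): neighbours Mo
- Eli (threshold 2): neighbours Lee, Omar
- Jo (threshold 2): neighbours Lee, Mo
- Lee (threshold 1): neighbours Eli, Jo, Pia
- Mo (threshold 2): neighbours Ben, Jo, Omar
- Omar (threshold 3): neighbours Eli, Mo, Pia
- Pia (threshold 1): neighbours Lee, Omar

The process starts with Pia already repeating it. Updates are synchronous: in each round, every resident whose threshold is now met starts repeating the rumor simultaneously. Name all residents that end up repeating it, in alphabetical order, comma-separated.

Round 1 — Pia starts repeating the rumor (initial).
Round 2 — checking thresholds:
  Lee: 1 of 3 neighbours ≥ 1, starts repeating the rumor.
  Omar: 1 of 3 neighbours < 3, below threshold.
Round 3 — no new spreads; cascade stops.

Lee, Pia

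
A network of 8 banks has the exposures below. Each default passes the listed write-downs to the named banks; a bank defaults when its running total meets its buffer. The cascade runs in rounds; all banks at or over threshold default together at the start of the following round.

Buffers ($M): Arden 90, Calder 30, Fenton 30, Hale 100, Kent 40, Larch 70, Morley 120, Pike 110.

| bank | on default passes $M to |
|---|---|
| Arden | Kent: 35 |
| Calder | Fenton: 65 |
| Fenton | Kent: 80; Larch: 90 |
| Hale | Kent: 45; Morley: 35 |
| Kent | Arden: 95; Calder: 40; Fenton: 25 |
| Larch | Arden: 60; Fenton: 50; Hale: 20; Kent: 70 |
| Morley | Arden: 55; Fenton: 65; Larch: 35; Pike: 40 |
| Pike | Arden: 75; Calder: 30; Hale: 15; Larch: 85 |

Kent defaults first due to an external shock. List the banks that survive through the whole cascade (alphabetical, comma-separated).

Round 1 — Kent defaults (initial).
  Arden: +95 → 95 ≥ 90
  Calder: +40 → 40 ≥ 30
  Fenton: +25 → 25 < 30
Round 2 — Arden, Calder default.
  Fenton: +65 → 90 ≥ 30
Round 3 — Fenton defaults.
  Larch: +90 → 90 ≥ 70
Round 4 — Larch defaults.
  Hale: +20 → 20 < 100
No further defaults.

Hale, Morley, Pike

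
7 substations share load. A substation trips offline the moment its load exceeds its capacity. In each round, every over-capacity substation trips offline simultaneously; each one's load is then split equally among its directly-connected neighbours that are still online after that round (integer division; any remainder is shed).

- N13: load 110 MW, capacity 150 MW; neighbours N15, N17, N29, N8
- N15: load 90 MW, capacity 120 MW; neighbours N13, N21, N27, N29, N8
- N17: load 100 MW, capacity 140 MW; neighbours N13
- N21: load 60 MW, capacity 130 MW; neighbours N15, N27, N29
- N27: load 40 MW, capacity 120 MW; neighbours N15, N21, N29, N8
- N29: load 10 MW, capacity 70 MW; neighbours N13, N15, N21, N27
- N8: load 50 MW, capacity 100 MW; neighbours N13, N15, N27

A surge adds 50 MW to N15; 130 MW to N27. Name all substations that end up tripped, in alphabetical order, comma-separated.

Round 1 — N15 at 140 > 120; N27 at 170 > 120. N15, N27 trip offline.
  N15 sheds 140 MW to N13, N21, N29, N8: 35 each.
    N13: 110+35 = 145 ≤ 150
    N21: 60+35 = 95 ≤ 130
    N29: 10+35 = 45 ≤ 70
    N8: 50+35 = 85 ≤ 100
  N27 sheds 170 MW to N21, N29, N8: 56 each (2 lost).
    N21: 95+56 = 151 > 130
    N29: 45+56 = 101 > 70
    N8: 85+56 = 141 > 100
Round 2 — N21, N29, N8 trip offline.
  N21 sheds 151 MW: no online neighbours, lost.
  N29 sheds 101 MW to N13: 101 each.
    N13: 145+101 = 246 > 150
  N8 sheds 141 MW to N13: 141 each.
    N13: 246+141 = 387 > 150
Round 3 — N13 trips offline.
  N13 sheds 387 MW to N17: 387 each.
    N17: 100+387 = 487 > 140
Round 4 — N17 trips offline.
  N17 sheds 487 MW: no online neighbours, lost.
No further trips.

N13, N15, N17, N21, N27, N29, N8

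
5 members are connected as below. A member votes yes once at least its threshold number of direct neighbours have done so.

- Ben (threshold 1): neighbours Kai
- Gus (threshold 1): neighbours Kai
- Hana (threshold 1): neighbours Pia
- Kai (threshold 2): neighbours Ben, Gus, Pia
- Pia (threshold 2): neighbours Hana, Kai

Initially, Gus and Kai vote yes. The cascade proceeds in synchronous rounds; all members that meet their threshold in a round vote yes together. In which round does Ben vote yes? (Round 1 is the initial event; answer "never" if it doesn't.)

2

Round 1 — Gus, Kai vote yes (initial).
Round 2 — checking thresholds:
  Ben: 1 of 1 neighbours ≥ 1, votes yes.
  Pia: 1 of 2 neighbours < 2, not yet.
Round 3 — no new yes votes; cascade stops.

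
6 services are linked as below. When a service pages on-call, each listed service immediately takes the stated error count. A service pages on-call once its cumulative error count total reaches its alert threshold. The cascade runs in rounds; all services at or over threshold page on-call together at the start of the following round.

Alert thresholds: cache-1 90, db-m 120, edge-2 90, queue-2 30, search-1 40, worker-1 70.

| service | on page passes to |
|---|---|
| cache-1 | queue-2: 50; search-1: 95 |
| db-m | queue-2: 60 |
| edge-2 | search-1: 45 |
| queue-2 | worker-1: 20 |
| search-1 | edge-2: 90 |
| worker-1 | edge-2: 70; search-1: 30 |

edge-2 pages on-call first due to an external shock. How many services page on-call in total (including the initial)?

2

Round 1 — edge-2 pages on-call (initial).
  search-1: +45 → 45 ≥ 40
Round 2 — search-1 pages on-call.
No further pages.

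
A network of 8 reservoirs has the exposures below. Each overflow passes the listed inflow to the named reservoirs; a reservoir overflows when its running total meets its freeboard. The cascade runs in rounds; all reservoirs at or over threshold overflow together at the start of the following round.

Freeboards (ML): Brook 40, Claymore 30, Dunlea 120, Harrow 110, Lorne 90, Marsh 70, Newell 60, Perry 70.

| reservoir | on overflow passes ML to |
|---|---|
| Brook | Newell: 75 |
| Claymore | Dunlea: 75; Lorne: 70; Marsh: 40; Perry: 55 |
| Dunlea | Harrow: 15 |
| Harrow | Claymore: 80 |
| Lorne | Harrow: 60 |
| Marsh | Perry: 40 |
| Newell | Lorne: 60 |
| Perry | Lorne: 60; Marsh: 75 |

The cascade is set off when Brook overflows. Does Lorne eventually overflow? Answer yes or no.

Round 1 — Brook overflows (initial).
  Newell: +75 → 75 ≥ 60
Round 2 — Newell overflows.
  Lorne: +60 → 60 < 90
No further overflows.

no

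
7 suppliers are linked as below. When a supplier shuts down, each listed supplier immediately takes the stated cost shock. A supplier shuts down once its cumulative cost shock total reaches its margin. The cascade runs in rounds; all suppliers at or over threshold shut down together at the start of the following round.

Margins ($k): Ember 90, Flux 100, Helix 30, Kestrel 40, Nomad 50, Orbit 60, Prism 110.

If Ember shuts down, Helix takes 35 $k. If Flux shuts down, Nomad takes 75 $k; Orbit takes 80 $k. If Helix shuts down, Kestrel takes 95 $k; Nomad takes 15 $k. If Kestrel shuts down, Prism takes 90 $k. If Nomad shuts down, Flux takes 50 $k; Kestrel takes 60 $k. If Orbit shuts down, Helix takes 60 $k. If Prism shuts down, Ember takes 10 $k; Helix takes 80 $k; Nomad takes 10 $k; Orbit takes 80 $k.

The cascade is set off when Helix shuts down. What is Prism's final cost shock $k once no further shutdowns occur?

90

Round 1 — Helix shuts down (initial).
  Kestrel: +95 → 95 ≥ 40
  Nomad: +15 → 15 < 50
Round 2 — Kestrel shuts down.
  Prism: +90 → 90 < 110
No further shutdowns.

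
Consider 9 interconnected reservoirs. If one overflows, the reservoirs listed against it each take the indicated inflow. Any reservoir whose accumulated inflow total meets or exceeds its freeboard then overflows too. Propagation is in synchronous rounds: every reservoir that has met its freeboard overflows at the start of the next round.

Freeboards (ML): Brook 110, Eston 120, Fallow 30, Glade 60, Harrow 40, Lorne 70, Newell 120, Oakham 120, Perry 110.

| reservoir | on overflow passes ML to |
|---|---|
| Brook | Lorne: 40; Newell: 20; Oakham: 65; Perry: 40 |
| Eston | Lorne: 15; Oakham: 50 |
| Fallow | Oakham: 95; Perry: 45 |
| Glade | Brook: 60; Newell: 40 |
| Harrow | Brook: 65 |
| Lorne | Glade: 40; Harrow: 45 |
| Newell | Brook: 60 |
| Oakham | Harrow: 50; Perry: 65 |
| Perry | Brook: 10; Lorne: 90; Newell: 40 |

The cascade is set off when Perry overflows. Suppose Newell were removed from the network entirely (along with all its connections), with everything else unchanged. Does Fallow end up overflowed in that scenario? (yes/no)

With Newell removed:
Round 1 — Perry overflows (initial).
  Brook: +10 → 10 < 110
  Lorne: +90 → 90 ≥ 70
Round 2 — Lorne overflows.
  Glade: +40 → 40 < 60
  Harrow: +45 → 45 ≥ 40
Round 3 — Harrow overflows.
  Brook: +65 → 75 < 110
No further overflows.

no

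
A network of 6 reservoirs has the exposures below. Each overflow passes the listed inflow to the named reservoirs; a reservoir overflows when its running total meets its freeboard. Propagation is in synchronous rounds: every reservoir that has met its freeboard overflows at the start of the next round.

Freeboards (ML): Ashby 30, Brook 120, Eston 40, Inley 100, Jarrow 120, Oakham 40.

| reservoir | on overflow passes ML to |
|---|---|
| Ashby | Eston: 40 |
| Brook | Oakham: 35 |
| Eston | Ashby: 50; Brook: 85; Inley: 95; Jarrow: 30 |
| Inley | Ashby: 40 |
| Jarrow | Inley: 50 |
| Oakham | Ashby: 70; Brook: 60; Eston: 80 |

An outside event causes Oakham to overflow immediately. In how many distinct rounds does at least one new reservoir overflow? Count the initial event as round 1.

Round 1 — Oakham overflows (initial).
  Ashby: +70 → 70 ≥ 30
  Brook: +60 → 60 < 120
  Eston: +80 → 80 ≥ 40
Round 2 — Ashby, Eston overflow.
  Brook: +85 → 145 ≥ 120
  Inley: +95 → 95 < 100
  Jarrow: +30 → 30 < 120
Round 3 — Brook overflows.
No further overflows.

3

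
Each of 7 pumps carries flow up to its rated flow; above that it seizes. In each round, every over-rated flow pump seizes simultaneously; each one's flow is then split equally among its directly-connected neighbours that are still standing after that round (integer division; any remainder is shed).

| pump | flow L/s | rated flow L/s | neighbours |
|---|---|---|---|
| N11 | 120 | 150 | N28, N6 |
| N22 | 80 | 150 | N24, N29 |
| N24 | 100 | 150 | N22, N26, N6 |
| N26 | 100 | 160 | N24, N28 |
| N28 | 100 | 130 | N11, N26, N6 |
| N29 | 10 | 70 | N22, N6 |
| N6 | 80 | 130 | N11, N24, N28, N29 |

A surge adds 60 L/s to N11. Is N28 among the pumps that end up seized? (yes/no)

yes

Round 1 — N11 at 180 > 150. N11 seizes.
  N11 sheds 180 L/s to N28, N6: 90 each.
    N28: 100+90 = 190 > 130
    N6: 80+90 = 170 > 130
Round 2 — N28, N6 seize.
  N28 sheds 190 L/s to N26: 190 each.
    N26: 100+190 = 290 > 160
  N6 sheds 170 L/s to N24, N29: 85 each.
    N24: 100+85 = 185 > 150
    N29: 10+85 = 95 > 70
Round 3 — N24, N26, N29 seize.
  N24 sheds 185 L/s to N22: 185 each.
    N22: 80+185 = 265 > 150
  N26 sheds 290 L/s: no online neighbours, lost.
  N29 sheds 95 L/s to N22: 95 each.
    N22: 265+95 = 360 > 150
Round 4 — N22 seizes.
  N22 sheds 360 L/s: no online neighbours, lost.
No further seizures.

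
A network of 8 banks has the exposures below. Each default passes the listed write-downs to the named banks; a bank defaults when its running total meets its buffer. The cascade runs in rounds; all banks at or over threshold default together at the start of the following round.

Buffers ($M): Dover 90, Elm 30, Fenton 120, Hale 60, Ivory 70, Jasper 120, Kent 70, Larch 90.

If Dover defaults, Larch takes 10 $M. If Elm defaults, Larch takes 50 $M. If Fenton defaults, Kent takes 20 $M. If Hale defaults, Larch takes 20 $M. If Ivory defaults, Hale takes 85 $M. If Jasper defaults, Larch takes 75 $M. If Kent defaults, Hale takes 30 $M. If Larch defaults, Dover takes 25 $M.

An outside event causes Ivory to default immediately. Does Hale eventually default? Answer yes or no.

Round 1 — Ivory defaults (initial).
  Hale: +85 → 85 ≥ 60
Round 2 — Hale defaults.
  Larch: +20 → 20 < 90
No further defaults.

yes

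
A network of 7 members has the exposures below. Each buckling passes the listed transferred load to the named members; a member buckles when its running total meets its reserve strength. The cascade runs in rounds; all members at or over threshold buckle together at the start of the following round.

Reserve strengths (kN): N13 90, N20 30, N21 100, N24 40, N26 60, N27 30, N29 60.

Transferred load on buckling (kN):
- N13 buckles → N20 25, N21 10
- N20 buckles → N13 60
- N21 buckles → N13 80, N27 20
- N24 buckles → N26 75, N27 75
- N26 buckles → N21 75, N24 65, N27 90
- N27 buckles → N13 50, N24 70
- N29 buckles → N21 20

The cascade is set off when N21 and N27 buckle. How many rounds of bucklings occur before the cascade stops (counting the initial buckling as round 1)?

3

Round 1 — N21, N27 buckle (initial).
  N13: +80+50 → 130 ≥ 90
  N24: +70 → 70 ≥ 40
Round 2 — N13, N24 buckle.
  N20: +25 → 25 < 30
  N26: +75 → 75 ≥ 60
Round 3 — N26 buckles.
No further bucklings.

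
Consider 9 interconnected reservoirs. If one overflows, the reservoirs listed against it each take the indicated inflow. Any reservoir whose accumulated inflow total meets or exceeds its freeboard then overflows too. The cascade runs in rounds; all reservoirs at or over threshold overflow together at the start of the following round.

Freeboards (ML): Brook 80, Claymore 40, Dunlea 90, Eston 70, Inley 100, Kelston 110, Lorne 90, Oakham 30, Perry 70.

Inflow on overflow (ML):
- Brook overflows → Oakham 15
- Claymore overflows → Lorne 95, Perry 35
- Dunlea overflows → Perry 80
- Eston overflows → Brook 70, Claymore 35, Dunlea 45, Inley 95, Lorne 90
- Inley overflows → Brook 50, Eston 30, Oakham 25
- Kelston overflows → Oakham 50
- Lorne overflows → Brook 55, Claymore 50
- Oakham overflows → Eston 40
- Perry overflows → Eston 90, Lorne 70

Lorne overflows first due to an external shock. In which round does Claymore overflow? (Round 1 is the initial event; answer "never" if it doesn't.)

2

Round 1 — Lorne overflows (initial).
  Brook: +55 → 55 < 80
  Claymore: +50 → 50 ≥ 40
Round 2 — Claymore overflows.
  Perry: +35 → 35 < 70
No further overflows.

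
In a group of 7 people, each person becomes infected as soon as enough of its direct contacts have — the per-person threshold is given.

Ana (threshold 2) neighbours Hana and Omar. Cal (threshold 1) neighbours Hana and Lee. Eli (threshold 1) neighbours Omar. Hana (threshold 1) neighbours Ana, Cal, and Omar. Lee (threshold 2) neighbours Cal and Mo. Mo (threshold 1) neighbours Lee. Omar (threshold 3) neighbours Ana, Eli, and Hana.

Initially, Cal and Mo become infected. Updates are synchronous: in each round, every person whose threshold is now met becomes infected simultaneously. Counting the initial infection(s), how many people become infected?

4

Round 1 — Cal, Mo become infected (initial).
Round 2 — checking thresholds:
  Hana: 1 of 3 neighbours ≥ 1, becomes infected.
  Lee: 2 of 2 neighbours ≥ 2, becomes infected.
Round 3 — no new infections; cascade stops.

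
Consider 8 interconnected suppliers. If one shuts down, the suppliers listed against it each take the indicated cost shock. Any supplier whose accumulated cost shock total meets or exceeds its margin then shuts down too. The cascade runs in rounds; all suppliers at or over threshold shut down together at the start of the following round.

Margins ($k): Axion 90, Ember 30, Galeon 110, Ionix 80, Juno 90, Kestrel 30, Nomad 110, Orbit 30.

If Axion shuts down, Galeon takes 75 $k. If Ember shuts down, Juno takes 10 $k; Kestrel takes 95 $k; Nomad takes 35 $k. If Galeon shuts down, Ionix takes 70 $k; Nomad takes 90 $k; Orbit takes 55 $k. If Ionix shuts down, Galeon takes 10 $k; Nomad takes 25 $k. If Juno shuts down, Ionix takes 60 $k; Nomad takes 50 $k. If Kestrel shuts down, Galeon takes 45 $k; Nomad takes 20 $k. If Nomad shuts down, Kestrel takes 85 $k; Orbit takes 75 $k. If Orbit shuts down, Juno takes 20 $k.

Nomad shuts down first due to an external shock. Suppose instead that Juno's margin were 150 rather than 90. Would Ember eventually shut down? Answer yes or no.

With Juno's margin at 150:
Round 1 — Nomad shuts down (initial).
  Kestrel: +85 → 85 ≥ 30
  Orbit: +75 → 75 ≥ 30
Round 2 — Kestrel, Orbit shut down.
  Galeon: +45 → 45 < 110
  Juno: +20 → 20 < 150
No further shutdowns.

no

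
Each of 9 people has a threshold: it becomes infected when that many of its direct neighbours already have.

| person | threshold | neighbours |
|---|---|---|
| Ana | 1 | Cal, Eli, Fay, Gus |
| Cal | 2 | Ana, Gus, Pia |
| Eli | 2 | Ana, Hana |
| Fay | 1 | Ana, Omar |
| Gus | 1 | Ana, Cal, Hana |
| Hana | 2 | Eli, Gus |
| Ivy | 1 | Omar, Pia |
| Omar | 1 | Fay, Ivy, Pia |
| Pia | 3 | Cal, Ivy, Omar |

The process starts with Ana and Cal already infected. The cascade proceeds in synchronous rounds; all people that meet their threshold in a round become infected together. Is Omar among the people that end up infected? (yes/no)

yes

Round 1 — Ana, Cal become infected (initial).
Round 2 — checking thresholds:
  Eli: 1 of 2 neighbours < 2, holds.
  Fay: 1 of 2 neighbours ≥ 1, becomes infected.
  Gus: 2 of 3 neighbours ≥ 1, becomes infected.
  Pia: 1 of 3 neighbours < 3, holds.
Round 3 — checking thresholds:
  Eli: 1 of 2 neighbours < 2, holds.
  Hana: 1 of 2 neighbours < 2, holds.
  Omar: 1 of 3 neighbours ≥ 1, becomes infected.
  Pia: 1 of 3 neighbours < 3, holds.
Round 4 — checking thresholds:
  Eli: 1 of 2 neighbours < 2, holds.
  Hana: 1 of 2 neighbours < 2, holds.
  Ivy: 1 of 2 neighbours ≥ 1, becomes infected.
  Pia: 2 of 3 neighbours < 3, holds.
Round 5 — checking thresholds:
  Eli: 1 of 2 neighbours < 2, holds.
  Hana: 1 of 2 neighbours < 2, holds.
  Pia: 3 of 3 neighbours ≥ 3, becomes infected.
Round 6 — no new infections; cascade stops.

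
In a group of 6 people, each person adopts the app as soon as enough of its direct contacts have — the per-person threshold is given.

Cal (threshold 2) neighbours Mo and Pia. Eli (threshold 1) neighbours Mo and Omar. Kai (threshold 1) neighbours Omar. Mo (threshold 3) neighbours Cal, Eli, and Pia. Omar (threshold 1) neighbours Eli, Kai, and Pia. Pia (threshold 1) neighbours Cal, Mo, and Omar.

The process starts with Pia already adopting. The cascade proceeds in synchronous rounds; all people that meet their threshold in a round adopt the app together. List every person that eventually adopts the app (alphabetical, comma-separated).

Eli, Kai, Omar, Pia

Round 1 — Pia adopts the app (initial).
Round 2 — checking thresholds:
  Cal: 1 of 2 neighbours < 2, below threshold.
  Mo: 1 of 3 neighbours < 3, below threshold.
  Omar: 1 of 3 neighbours ≥ 1, adopts the app.
Round 3 — checking thresholds:
  Cal: 1 of 2 neighbours < 2, below threshold.
  Eli: 1 of 2 neighbours ≥ 1, adopts the app.
  Kai: 1 of 1 neighbours ≥ 1, adopts the app.
  Mo: 1 of 3 neighbours < 3, below threshold.
Round 4 — no new adoptions; cascade stops.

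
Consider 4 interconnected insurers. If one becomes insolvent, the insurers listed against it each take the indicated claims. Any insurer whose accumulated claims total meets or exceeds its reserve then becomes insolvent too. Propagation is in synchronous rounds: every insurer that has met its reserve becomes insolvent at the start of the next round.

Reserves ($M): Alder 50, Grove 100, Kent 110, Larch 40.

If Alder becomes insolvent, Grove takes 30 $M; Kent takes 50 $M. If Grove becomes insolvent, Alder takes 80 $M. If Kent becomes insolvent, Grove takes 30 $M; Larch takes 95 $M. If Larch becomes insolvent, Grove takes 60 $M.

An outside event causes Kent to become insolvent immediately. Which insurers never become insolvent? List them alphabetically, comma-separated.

Alder, Grove

Round 1 — Kent becomes insolvent (initial).
  Grove: +30 → 30 < 100
  Larch: +95 → 95 ≥ 40
Round 2 — Larch becomes insolvent.
  Grove: +60 → 90 < 100
No further insolvencies.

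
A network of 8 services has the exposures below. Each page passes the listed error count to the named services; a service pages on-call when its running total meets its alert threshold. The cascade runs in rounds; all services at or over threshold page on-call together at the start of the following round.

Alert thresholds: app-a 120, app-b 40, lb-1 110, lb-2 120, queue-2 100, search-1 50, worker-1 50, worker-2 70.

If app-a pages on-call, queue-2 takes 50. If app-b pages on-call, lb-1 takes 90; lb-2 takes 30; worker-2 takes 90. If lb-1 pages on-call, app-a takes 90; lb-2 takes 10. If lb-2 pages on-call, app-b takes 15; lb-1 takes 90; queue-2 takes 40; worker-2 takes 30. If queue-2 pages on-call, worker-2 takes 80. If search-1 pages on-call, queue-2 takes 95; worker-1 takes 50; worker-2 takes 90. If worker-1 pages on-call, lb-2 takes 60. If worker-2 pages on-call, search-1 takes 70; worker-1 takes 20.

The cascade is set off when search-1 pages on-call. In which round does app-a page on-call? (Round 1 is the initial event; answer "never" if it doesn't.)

Round 1 — search-1 pages on-call (initial).
  queue-2: +95 → 95 < 100
  worker-1: +50 → 50 ≥ 50
  worker-2: +90 → 90 ≥ 70
Round 2 — worker-1, worker-2 page on-call.
  lb-2: +60 → 60 < 120
No further pages.

never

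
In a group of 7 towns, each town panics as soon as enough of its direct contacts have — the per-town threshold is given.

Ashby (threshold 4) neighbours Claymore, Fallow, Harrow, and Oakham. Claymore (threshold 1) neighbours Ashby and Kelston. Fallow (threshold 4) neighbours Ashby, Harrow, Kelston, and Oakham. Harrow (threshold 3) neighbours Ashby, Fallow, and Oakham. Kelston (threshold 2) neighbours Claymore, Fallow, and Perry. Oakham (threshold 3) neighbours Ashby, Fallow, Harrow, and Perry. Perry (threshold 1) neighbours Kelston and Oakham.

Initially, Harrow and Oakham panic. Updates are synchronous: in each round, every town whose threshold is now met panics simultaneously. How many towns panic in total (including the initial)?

Round 1 — Harrow, Oakham panic (initial).
Round 2 — checking thresholds:
  Ashby: 2 of 4 neighbours < 4, holds.
  Fallow: 2 of 4 neighbours < 4, holds.
  Perry: 1 of 2 neighbours ≥ 1, panics.
Round 3 — no new panics; cascade stops.

3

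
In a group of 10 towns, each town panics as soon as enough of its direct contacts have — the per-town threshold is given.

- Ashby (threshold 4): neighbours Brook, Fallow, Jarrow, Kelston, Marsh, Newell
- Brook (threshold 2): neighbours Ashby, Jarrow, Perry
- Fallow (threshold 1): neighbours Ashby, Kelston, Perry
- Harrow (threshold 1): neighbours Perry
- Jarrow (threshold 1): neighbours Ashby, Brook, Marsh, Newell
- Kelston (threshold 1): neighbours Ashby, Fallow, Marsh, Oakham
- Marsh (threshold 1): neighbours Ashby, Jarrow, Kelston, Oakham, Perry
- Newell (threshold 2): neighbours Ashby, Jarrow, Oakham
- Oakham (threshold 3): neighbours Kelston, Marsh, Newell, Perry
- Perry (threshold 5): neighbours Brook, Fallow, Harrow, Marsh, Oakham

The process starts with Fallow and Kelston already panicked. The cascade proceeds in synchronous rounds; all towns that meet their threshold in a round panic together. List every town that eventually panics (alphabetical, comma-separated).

Round 1 — Fallow, Kelston panic (initial).
Round 2 — checking thresholds:
  Ashby: 2 of 6 neighbours < 4, below threshold.
  Marsh: 1 of 5 neighbours ≥ 1, panics.
  Oakham: 1 of 4 neighbours < 3, below threshold.
  Perry: 1 of 5 neighbours < 5, below threshold.
Round 3 — checking thresholds:
  Ashby: 3 of 6 neighbours < 4, below threshold.
  Jarrow: 1 of 4 neighbours ≥ 1, panics.
  Oakham: 2 of 4 neighbours < 3, below threshold.
  Perry: 2 of 5 neighbours < 5, below threshold.
Round 4 — checking thresholds:
  Ashby: 4 of 6 neighbours ≥ 4, panics.
  Brook: 1 of 3 neighbours < 2, below threshold.
  Newell: 1 of 3 neighbours < 2, below threshold.
  Oakham: 2 of 4 neighbours < 3, below threshold.
  Perry: 2 of 5 neighbours < 5, below threshold.
Round 5 — checking thresholds:
  Brook: 2 of 3 neighbours ≥ 2, panics.
  Newell: 2 of 3 neighbours ≥ 2, panics.
  Oakham: 2 of 4 neighbours < 3, below threshold.
  Perry: 2 of 5 neighbours < 5, below threshold.
Round 6 — checking thresholds:
  Oakham: 3 of 4 neighbours ≥ 3, panics.
  Perry: 3 of 5 neighbours < 5, below threshold.
Round 7 — no new panics; cascade stops.

Ashby, Brook, Fallow, Jarrow, Kelston, Marsh, Newell, Oakham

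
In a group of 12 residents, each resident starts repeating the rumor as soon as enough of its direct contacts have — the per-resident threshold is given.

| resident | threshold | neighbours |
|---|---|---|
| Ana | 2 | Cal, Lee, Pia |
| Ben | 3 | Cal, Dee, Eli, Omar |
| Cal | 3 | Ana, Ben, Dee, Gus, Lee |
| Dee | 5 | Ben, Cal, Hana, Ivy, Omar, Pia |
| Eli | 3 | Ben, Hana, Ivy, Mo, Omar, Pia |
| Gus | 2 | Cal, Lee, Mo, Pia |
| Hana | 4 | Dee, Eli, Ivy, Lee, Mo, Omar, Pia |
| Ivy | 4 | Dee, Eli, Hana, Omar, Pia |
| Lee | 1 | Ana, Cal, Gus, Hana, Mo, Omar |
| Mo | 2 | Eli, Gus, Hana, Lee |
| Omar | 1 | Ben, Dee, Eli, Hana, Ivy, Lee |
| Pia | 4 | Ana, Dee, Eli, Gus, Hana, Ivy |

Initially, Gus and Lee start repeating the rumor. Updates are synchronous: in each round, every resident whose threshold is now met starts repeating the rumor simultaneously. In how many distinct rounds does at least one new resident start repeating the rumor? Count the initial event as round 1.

Round 1 — Gus, Lee start repeating the rumor (initial).
Round 2 — checking thresholds:
  Ana: 1 of 3 neighbours < 2, holds.
  Cal: 2 of 5 neighbours < 3, holds.
  Hana: 1 of 7 neighbours < 4, holds.
  Mo: 2 of 4 neighbours ≥ 2, starts repeating the rumor.
  Omar: 1 of 6 neighbours ≥ 1, starts repeating the rumor.
  Pia: 1 of 6 neighbours < 4, holds.
Round 3 — no new spreads; cascade stops.

2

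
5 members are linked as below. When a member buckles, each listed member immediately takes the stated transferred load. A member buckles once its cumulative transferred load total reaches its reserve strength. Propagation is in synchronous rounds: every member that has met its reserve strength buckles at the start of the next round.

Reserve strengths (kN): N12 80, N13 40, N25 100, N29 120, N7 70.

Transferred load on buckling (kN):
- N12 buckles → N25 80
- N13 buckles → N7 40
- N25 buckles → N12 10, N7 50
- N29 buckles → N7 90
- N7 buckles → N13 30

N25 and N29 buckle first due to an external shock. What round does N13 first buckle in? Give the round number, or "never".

Round 1 — N25, N29 buckle (initial).
  N12: +10 → 10 < 80
  N7: +50+90 → 140 ≥ 70
Round 2 — N7 buckles.
  N13: +30 → 30 < 40
No further bucklings.

never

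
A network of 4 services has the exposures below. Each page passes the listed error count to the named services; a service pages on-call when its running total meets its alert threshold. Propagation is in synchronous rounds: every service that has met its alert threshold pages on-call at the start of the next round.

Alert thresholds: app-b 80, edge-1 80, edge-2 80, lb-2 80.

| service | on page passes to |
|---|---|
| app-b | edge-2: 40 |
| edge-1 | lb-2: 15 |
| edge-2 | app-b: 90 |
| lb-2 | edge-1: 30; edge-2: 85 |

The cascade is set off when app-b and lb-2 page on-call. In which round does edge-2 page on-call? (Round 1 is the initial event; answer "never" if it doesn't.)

2

Round 1 — app-b, lb-2 page on-call (initial).
  edge-1: +30 → 30 < 80
  edge-2: +40+85 → 125 ≥ 80
Round 2 — edge-2 pages on-call.
No further pages.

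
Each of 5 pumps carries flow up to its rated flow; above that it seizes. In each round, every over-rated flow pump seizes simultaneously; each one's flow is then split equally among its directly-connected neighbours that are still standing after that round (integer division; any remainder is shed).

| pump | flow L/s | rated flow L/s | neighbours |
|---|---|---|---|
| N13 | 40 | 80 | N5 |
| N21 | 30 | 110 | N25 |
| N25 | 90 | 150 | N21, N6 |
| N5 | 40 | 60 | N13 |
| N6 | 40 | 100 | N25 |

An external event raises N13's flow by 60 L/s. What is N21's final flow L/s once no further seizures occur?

30

Round 1 — N13 at 100 > 80. N13 seizes.
  N13 sheds 100 L/s to N5: 100 each.
    N5: 40+100 = 140 > 60
Round 2 — N5 seizes.
  N5 sheds 140 L/s: no online neighbours, lost.
No further seizures.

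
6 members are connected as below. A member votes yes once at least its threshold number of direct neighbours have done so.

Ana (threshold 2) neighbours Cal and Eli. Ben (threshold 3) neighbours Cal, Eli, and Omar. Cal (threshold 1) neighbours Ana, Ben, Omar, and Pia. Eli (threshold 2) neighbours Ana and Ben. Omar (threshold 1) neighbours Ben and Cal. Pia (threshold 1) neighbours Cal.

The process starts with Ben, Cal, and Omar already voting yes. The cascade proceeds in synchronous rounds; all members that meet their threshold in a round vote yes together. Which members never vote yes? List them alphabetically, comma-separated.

Ana, Eli

Round 1 — Ben, Cal, Omar vote yes (initial).
Round 2 — checking thresholds:
  Ana: 1 of 2 neighbours < 2, not yet.
  Eli: 1 of 2 neighbours < 2, not yet.
  Pia: 1 of 1 neighbours ≥ 1, votes yes.
Round 3 — no new yes votes; cascade stops.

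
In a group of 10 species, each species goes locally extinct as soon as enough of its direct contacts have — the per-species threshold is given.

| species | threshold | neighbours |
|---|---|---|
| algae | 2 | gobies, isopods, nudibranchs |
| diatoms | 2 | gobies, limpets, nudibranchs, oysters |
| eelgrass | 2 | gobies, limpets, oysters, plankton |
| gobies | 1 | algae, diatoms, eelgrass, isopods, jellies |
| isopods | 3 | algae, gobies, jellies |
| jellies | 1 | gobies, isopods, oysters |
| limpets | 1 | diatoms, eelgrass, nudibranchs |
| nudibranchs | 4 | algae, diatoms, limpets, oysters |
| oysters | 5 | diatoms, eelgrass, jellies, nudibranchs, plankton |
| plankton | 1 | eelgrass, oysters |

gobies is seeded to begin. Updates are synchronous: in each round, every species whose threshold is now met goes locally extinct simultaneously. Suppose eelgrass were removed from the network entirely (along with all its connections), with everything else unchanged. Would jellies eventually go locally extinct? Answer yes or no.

With eelgrass removed:
Round 1 — gobies goes locally extinct (initial).
Round 2 — checking thresholds:
  algae: 1 of 3 neighbours < 2, not yet.
  diatoms: 1 of 4 neighbours < 2, not yet.
  isopods: 1 of 3 neighbours < 3, not yet.
  jellies: 1 of 3 neighbours ≥ 1, goes locally extinct.
Round 3 — no new extinctions; cascade stops.

yes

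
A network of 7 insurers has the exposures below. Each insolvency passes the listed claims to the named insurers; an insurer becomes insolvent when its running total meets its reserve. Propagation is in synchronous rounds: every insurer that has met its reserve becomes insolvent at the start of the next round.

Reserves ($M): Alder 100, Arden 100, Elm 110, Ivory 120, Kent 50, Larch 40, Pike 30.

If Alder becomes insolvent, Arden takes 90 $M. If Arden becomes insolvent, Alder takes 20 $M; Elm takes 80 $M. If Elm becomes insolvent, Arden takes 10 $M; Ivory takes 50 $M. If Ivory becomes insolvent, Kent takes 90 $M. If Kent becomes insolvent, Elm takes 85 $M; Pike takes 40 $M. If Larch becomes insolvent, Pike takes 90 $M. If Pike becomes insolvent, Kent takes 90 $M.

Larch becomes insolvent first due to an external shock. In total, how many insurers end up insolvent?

Round 1 — Larch becomes insolvent (initial).
  Pike: +90 → 90 ≥ 30
Round 2 — Pike becomes insolvent.
  Kent: +90 → 90 ≥ 50
Round 3 — Kent becomes insolvent.
  Elm: +85 → 85 < 110
No further insolvencies.

3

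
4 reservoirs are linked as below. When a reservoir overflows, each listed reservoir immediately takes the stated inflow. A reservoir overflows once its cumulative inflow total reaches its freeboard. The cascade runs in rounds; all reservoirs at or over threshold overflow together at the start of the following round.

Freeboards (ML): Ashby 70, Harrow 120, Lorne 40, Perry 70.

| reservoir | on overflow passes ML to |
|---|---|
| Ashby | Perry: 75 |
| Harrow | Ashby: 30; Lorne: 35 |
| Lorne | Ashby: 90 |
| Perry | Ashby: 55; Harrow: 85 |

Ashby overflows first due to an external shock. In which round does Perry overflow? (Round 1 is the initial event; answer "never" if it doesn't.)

Round 1 — Ashby overflows (initial).
  Perry: +75 → 75 ≥ 70
Round 2 — Perry overflows.
  Harrow: +85 → 85 < 120
No further overflows.

2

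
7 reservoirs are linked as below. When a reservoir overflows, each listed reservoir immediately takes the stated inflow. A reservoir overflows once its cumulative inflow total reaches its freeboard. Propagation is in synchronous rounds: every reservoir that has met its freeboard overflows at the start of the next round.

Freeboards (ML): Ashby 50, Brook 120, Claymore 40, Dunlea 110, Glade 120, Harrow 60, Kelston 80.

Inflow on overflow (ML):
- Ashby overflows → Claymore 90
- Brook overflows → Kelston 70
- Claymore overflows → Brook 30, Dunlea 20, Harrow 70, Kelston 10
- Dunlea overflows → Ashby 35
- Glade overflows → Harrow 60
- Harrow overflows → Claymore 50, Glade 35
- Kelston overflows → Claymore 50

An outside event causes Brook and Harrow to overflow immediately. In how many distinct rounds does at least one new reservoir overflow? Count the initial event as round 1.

3

Round 1 — Brook, Harrow overflow (initial).
  Claymore: +50 → 50 ≥ 40
  Glade: +35 → 35 < 120
  Kelston: +70 → 70 < 80
Round 2 — Claymore overflows.
  Dunlea: +20 → 20 < 110
  Kelston: +10 → 80 ≥ 80
Round 3 — Kelston overflows.
No further overflows.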